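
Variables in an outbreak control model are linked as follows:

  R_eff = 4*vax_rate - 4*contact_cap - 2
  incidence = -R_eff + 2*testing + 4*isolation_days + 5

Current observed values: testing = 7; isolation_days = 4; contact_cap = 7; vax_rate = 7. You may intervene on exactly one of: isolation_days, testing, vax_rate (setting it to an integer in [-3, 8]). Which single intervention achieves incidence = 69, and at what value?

Intervening on isolation_days: incidence = 4*isolation_days + 21. Reaching 69 requires isolation_days = 12, outside [-3, 8].
Intervening on testing: incidence = 2*testing + 23. Reaching 69 requires testing = 23, outside [-3, 8].
Intervening on vax_rate: with other inputs at their observed values, incidence = -4*vax_rate + 65. Solving for 69 gives vax_rate = -1, within [-3, 8].

set vax_rate = -1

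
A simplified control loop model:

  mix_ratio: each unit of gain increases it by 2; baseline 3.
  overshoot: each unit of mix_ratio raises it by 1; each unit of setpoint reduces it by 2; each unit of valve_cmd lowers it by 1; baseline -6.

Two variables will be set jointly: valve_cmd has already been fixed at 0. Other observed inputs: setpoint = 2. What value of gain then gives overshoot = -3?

With valve_cmd held at 0:
Substituting into the overshoot equation gives overshoot = 2*gain - 7.
Solve 2*gain - 7 = -3: gain = (-3 + 7) / 2 = 2.

gain = 2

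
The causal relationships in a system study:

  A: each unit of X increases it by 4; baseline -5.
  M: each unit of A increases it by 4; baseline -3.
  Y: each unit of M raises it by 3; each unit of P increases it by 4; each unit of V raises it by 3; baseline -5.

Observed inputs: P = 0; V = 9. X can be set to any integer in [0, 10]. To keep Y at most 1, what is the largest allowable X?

X = 1

Substituting into the M equation gives M = 16*X - 23.
Substituting into the Y equation gives Y = 48*X - 47.
Require 48*X - 47 ≤ 1, so X ≤ 1.
The largest integer in [0, 10] satisfying this is 1.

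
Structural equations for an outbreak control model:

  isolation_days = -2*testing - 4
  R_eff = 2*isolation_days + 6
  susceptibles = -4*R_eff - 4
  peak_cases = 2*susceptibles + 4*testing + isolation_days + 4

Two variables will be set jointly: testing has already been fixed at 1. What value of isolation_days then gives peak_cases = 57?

isolation_days = -7

With testing held at 1:
Intervening on isolation_days fixes its value directly, overriding its dependence on testing.
Substituting into the susceptibles equation gives susceptibles = -8*isolation_days - 28.
peak_cases becomes -15*isolation_days - 48.
Solve -15*isolation_days - 48 = 57: isolation_days = (57 + 48) / -15 = -7.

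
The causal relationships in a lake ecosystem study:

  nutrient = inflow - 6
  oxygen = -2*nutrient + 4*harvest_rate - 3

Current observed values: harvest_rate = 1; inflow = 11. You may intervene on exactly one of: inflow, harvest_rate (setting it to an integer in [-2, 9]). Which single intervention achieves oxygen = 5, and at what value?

set inflow = 4

Intervening on inflow: with other inputs at their observed values, oxygen = -2*inflow + 13. Solving for 5 gives inflow = 4, within [-2, 9].
Intervening on harvest_rate: oxygen = 4*harvest_rate - 13. Reaching 5 requires harvest_rate = 9/2, not an integer.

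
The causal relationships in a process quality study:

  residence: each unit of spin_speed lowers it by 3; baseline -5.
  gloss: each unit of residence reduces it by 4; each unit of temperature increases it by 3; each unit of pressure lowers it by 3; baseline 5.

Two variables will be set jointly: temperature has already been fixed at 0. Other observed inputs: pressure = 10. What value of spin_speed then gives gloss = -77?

spin_speed = -6

With temperature held at 0:
Substituting into the gloss equation gives gloss = 12*spin_speed - 5.
Solve 12*spin_speed - 5 = -77: spin_speed = (-77 + 5) / 12 = -6.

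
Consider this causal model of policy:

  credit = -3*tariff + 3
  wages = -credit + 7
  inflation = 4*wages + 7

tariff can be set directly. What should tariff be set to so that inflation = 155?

tariff = 11

Substituting into the wages equation gives wages = 3*tariff + 4.
inflation becomes 12*tariff + 23.
Solve 12*tariff + 23 = 155: tariff = (155 - 23) / 12 = 11.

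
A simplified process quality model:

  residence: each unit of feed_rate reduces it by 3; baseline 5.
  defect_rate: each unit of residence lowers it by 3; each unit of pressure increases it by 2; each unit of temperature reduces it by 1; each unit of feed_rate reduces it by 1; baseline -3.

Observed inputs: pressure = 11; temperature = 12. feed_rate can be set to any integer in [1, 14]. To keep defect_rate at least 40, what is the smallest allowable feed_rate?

feed_rate = 6

Substituting into the defect_rate equation gives defect_rate = 8*feed_rate - 8.
Require 8*feed_rate - 8 ≥ 40, so feed_rate ≥ 6.
The smallest integer in [1, 14] satisfying this is 6.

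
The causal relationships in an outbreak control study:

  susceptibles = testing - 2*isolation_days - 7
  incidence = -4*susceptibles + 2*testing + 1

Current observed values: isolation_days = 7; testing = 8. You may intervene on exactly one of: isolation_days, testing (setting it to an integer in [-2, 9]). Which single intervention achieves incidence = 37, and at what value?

set isolation_days = 3

Intervening on isolation_days: with other inputs at their observed values, incidence = 8*isolation_days + 13. Solving for 37 gives isolation_days = 3, within [-2, 9].
Intervening on testing: incidence = -2*testing + 85. Reaching 37 requires testing = 24, outside [-2, 9].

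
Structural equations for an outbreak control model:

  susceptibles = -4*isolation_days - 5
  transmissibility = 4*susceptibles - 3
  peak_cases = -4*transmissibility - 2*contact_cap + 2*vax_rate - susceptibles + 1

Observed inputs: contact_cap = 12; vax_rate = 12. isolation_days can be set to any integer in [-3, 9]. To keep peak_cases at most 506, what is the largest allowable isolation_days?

isolation_days = 6

Substituting into the transmissibility equation gives transmissibility = -16*isolation_days - 23.
Substituting into the peak_cases equation gives peak_cases = 68*isolation_days + 98.
Require 68*isolation_days + 98 ≤ 506, so isolation_days ≤ 6.
The largest integer in [-3, 9] satisfying this is 6.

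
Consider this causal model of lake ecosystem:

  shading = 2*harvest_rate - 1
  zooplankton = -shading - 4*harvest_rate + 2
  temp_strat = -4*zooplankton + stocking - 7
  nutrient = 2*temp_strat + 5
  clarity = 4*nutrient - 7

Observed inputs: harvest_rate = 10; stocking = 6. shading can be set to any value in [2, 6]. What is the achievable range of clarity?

Intervening on shading fixes its value directly, overriding its dependence on harvest_rate.
Substituting into the zooplankton equation gives zooplankton = -shading - 38.
Substituting into the temp_strat equation gives temp_strat = 4*shading + 151.
Substituting into the nutrient equation gives nutrient = 8*shading + 307.
Substituting into the clarity equation gives clarity = 32*shading + 1221.
Linear in shading, so extremes are at the endpoints: shading = 2 gives clarity = 1285; shading = 6 gives clarity = 1413.

1285 to 1413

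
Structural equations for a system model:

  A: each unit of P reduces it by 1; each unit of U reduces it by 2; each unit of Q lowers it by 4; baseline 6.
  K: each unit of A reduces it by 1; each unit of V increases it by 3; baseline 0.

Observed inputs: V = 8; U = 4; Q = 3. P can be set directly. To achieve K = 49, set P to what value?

Substituting into the A equation gives A = -P - 14.
Substituting into the K equation gives K = P + 38.
Solve P + 38 = 49: P = (49 - 38) / 1 = 11.

P = 11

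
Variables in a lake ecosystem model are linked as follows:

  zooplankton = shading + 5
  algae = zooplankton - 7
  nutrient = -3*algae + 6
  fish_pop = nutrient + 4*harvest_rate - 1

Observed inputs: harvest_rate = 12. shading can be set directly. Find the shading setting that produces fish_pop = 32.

shading = 9

Substituting into the algae equation gives algae = shading - 2.
Substituting into the nutrient equation gives nutrient = -3*shading + 12.
This gives fish_pop = -3*shading + 59.
Solve -3*shading + 59 = 32: shading = (32 - 59) / -3 = 9.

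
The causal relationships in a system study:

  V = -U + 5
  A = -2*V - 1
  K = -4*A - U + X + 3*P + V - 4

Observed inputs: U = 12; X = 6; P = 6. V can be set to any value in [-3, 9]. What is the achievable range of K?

-15 to 93

Intervening on V fixes its value directly, overriding its dependence on U.
Substituting into the K equation gives K = 9*V + 12.
Linear in V, so extremes are at the endpoints: V = -3 gives K = -15; V = 9 gives K = 93.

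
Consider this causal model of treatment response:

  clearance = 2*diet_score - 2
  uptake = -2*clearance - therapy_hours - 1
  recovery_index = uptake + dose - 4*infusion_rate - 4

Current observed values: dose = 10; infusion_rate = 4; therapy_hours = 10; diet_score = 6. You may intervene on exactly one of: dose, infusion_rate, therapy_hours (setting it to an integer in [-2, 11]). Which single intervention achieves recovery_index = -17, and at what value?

Intervening on dose: recovery_index = dose - 51. Reaching -17 requires dose = 34, outside [-2, 11].
Intervening on infusion_rate: with other inputs at their observed values, recovery_index = -4*infusion_rate - 25. Solving for -17 gives infusion_rate = -2, within [-2, 11].
Intervening on therapy_hours: recovery_index = -therapy_hours - 31. Reaching -17 requires therapy_hours = -14, outside [-2, 11].

set infusion_rate = -2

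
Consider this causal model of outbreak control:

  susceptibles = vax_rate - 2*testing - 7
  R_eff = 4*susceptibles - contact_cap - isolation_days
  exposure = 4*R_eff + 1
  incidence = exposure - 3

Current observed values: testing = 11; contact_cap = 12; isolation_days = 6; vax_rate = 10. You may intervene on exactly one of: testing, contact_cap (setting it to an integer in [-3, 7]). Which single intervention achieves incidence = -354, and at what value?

Intervening on testing: incidence = -32*testing - 26. Reaching -354 requires testing = 41/4, not an integer.
Intervening on contact_cap: with other inputs at their observed values, incidence = -4*contact_cap - 330. Solving for -354 gives contact_cap = 6, within [-3, 7].

set contact_cap = 6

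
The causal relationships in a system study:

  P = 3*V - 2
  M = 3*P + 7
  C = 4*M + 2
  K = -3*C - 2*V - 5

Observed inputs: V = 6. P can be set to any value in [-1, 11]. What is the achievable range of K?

-503 to -71

Intervening on P fixes its value directly, overriding its dependence on V.
Substituting into the C equation gives C = 12*P + 30.
This gives K = -36*P - 107.
Linear in P, so extremes are at the endpoints: P = -1 gives K = -71; P = 11 gives K = -503.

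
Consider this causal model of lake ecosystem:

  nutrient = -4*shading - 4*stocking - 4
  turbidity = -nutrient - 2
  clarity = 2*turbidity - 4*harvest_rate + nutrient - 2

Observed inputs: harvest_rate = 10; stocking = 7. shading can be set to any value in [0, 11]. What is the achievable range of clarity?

Substituting into the nutrient equation gives nutrient = -4*shading - 32.
So turbidity = 4*shading + 30.
Substituting into the clarity equation gives clarity = 4*shading - 14.
Linear in shading, so extremes are at the endpoints: shading = 0 gives clarity = -14; shading = 11 gives clarity = 30.

-14 to 30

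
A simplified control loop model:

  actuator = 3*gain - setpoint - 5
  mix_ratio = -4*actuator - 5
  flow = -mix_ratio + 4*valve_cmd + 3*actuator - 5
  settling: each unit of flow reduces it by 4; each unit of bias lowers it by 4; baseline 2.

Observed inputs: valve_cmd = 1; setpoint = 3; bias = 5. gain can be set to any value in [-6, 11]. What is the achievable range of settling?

-734 to 694

Substituting into the actuator equation gives actuator = 3*gain - 8.
Substituting into the mix_ratio equation gives mix_ratio = -12*gain + 27.
Substituting into the flow equation gives flow = 21*gain - 52.
Substituting into the settling equation gives settling = -84*gain + 190.
Linear in gain, so extremes are at the endpoints: gain = -6 gives settling = 694; gain = 11 gives settling = -734.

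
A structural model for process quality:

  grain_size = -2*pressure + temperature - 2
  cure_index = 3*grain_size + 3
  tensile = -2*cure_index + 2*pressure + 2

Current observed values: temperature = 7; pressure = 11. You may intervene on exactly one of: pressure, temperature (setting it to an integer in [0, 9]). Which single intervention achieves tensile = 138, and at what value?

Intervening on pressure: tensile = 14*pressure - 34. Reaching 138 requires pressure = 86/7, not an integer.
Intervening on temperature: with other inputs at their observed values, tensile = -6*temperature + 162. Solving for 138 gives temperature = 4, within [0, 9].

set temperature = 4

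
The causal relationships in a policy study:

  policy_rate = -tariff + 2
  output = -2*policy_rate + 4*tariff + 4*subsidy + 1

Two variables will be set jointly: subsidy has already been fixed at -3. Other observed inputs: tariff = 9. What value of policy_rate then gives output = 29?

With subsidy held at -3:
Intervening on policy_rate fixes its value directly, overriding its dependence on tariff.
Substituting into the output equation gives output = -2*policy_rate + 25.
Solve -2*policy_rate + 25 = 29: policy_rate = (29 - 25) / -2 = -2.

policy_rate = -2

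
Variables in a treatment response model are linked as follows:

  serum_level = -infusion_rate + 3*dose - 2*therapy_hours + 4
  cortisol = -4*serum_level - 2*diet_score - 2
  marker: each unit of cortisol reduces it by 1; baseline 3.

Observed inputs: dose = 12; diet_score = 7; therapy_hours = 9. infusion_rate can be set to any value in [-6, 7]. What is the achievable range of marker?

Substituting into the serum_level equation gives serum_level = -infusion_rate + 22.
cortisol becomes 4*infusion_rate - 104.
So marker = -4*infusion_rate + 107.
Linear in infusion_rate, so extremes are at the endpoints: infusion_rate = -6 gives marker = 131; infusion_rate = 7 gives marker = 79.

79 to 131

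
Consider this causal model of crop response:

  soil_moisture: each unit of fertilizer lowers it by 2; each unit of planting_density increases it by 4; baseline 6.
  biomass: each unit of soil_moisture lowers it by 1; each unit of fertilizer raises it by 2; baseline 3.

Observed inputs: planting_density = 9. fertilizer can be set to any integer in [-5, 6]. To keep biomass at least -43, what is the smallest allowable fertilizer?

fertilizer = -1

Substituting into the soil_moisture equation gives soil_moisture = -2*fertilizer + 42.
Substituting into the biomass equation gives biomass = 4*fertilizer - 39.
Require 4*fertilizer - 39 ≥ -43, so fertilizer ≥ -1.
The smallest integer in [-5, 6] satisfying this is -1.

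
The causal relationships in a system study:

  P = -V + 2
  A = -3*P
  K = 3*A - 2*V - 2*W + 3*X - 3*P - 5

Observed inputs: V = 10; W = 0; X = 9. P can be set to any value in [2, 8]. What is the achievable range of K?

-94 to -22

Intervening on P fixes its value directly, overriding its dependence on V.
Substituting into the K equation gives K = -12*P + 2.
Linear in P, so extremes are at the endpoints: P = 2 gives K = -22; P = 8 gives K = -94.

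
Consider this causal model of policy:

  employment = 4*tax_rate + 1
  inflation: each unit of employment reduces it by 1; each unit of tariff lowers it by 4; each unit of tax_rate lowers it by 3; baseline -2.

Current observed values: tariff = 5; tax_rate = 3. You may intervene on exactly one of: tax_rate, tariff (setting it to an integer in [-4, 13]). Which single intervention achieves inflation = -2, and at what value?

Intervening on tax_rate: with other inputs at their observed values, inflation = -7*tax_rate - 23. Solving for -2 gives tax_rate = -3, within [-4, 13].
Intervening on tariff: inflation = -4*tariff - 24. Reaching -2 requires tariff = -11/2, not an integer.

set tax_rate = -3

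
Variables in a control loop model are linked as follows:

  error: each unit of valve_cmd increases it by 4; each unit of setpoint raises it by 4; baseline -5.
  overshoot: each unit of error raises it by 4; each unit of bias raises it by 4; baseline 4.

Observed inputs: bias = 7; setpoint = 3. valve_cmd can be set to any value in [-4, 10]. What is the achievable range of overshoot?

Substituting into the error equation gives error = 4*valve_cmd + 7.
This gives overshoot = 16*valve_cmd + 60.
Linear in valve_cmd, so extremes are at the endpoints: valve_cmd = -4 gives overshoot = -4; valve_cmd = 10 gives overshoot = 220.

-4 to 220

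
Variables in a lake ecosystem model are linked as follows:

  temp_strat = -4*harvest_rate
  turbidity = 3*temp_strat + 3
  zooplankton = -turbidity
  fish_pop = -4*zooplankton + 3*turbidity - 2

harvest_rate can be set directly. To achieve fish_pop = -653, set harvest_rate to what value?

harvest_rate = 8

Substituting into the turbidity equation gives turbidity = -12*harvest_rate + 3.
zooplankton becomes 12*harvest_rate - 3.
Substituting into the fish_pop equation gives fish_pop = -84*harvest_rate + 19.
Solve -84*harvest_rate + 19 = -653: harvest_rate = (-653 - 19) / -84 = 8.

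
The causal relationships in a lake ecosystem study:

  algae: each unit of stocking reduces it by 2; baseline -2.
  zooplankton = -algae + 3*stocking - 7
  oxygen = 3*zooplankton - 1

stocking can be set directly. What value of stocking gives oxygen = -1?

stocking = 1

Substituting into the zooplankton equation gives zooplankton = 5*stocking - 5.
Substituting into the oxygen equation gives oxygen = 15*stocking - 16.
Solve 15*stocking - 16 = -1: stocking = (-1 + 16) / 15 = 1.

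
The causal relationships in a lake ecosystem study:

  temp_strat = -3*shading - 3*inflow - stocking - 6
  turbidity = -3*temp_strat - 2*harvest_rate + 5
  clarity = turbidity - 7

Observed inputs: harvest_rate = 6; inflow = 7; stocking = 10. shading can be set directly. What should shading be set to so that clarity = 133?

Substituting into the temp_strat equation gives temp_strat = -3*shading - 37.
So turbidity = 9*shading + 104.
Substituting into the clarity equation gives clarity = 9*shading + 97.
Solve 9*shading + 97 = 133: shading = (133 - 97) / 9 = 4.

shading = 4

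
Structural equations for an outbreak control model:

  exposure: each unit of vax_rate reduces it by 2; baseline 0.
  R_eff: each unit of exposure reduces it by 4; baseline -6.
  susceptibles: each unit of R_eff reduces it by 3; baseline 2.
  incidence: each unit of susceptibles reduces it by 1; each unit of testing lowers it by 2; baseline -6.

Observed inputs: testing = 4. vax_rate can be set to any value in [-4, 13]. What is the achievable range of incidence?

Substituting into the R_eff equation gives R_eff = 8*vax_rate - 6.
This gives susceptibles = -24*vax_rate + 20.
Substituting into the incidence equation gives incidence = 24*vax_rate - 34.
Linear in vax_rate, so extremes are at the endpoints: vax_rate = -4 gives incidence = -130; vax_rate = 13 gives incidence = 278.

-130 to 278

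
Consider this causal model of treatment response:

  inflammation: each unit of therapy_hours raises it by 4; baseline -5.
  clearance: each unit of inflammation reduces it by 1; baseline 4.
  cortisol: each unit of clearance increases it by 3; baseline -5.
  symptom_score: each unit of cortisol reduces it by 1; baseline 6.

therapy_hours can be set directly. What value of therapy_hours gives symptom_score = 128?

Substituting into the clearance equation gives clearance = -4*therapy_hours + 9.
Substituting into the cortisol equation gives cortisol = -12*therapy_hours + 22.
This gives symptom_score = 12*therapy_hours - 16.
Solve 12*therapy_hours - 16 = 128: therapy_hours = (128 + 16) / 12 = 12.

therapy_hours = 12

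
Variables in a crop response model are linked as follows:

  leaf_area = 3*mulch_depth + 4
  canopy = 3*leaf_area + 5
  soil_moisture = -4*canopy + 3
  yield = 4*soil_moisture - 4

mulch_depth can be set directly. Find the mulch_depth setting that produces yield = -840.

Substituting into the canopy equation gives canopy = 9*mulch_depth + 17.
Substituting into the soil_moisture equation gives soil_moisture = -36*mulch_depth - 65.
Substituting into the yield equation gives yield = -144*mulch_depth - 264.
Solve -144*mulch_depth - 264 = -840: mulch_depth = (-840 + 264) / -144 = 4.

mulch_depth = 4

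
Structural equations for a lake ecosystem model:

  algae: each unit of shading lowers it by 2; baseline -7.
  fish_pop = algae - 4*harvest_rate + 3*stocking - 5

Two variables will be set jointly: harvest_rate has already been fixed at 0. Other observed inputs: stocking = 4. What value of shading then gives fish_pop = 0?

With harvest_rate held at 0:
Substituting into the fish_pop equation gives fish_pop = -2*shading.
Solve -2*shading = 0: shading = 0 / -2 = 0.

shading = 0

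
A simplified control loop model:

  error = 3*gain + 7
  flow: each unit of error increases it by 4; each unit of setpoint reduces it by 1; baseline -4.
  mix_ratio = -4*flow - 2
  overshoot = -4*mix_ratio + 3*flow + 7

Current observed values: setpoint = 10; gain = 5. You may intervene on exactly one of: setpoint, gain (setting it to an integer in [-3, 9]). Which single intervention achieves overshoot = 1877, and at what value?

set gain = 7

Intervening on setpoint: overshoot = -19*setpoint + 1611. Reaching 1877 requires setpoint = -14, outside [-3, 9].
Intervening on gain: with other inputs at their observed values, overshoot = 228*gain + 281. Solving for 1877 gives gain = 7, within [-3, 9].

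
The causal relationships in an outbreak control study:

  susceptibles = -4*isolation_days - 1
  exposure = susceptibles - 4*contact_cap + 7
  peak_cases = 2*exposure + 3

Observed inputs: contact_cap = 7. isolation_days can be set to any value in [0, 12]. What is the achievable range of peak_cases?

-137 to -41

Substituting into the exposure equation gives exposure = -4*isolation_days - 22.
Substituting into the peak_cases equation gives peak_cases = -8*isolation_days - 41.
Linear in isolation_days, so extremes are at the endpoints: isolation_days = 0 gives peak_cases = -41; isolation_days = 12 gives peak_cases = -137.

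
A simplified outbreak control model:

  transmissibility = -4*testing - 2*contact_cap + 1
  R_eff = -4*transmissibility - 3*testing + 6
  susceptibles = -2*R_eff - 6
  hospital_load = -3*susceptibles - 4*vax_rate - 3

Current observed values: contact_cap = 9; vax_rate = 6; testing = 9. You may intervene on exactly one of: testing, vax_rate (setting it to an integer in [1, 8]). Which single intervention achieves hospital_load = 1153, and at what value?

Intervening on testing: hospital_load = 78*testing + 435. Reaching 1153 requires testing = 359/39, not an integer.
Intervening on vax_rate: with other inputs at their observed values, hospital_load = -4*vax_rate + 1161. Solving for 1153 gives vax_rate = 2, within [1, 8].

set vax_rate = 2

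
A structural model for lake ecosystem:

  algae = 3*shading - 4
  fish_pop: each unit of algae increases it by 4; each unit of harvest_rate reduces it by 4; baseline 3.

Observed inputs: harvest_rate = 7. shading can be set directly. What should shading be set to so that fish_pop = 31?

Substituting into the fish_pop equation gives fish_pop = 12*shading - 41.
Solve 12*shading - 41 = 31: shading = (31 + 41) / 12 = 6.

shading = 6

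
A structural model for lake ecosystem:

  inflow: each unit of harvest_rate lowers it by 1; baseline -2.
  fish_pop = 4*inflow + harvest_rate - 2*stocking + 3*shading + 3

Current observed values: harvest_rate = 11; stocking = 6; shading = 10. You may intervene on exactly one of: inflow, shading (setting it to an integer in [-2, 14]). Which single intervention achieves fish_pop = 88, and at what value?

set inflow = 14

Intervening on inflow: with other inputs at their observed values, fish_pop = 4*inflow + 32. Solving for 88 gives inflow = 14, within [-2, 14].
Intervening on shading: fish_pop = 3*shading - 50. Reaching 88 requires shading = 46, outside [-2, 14].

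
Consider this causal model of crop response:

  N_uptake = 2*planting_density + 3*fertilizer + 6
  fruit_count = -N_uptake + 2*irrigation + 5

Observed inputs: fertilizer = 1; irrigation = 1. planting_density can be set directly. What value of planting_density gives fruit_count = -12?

Substituting into the N_uptake equation gives N_uptake = 2*planting_density + 9.
Substituting into the fruit_count equation gives fruit_count = -2*planting_density - 2.
Solve -2*planting_density - 2 = -12: planting_density = (-12 + 2) / -2 = 5.

planting_density = 5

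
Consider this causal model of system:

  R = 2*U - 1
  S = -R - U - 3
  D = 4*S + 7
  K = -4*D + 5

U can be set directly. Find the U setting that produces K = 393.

Substituting into the S equation gives S = -3*U - 2.
This gives D = -12*U - 1.
This gives K = 48*U + 9.
Solve 48*U + 9 = 393: U = (393 - 9) / 48 = 8.

U = 8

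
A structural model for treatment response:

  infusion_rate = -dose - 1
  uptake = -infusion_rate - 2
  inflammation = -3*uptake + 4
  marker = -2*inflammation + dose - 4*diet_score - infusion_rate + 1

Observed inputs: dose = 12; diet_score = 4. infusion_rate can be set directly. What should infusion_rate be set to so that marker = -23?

infusion_rate = 0

Intervening on infusion_rate fixes its value directly, overriding its dependence on dose.
Substituting into the inflammation equation gives inflammation = 3*infusion_rate + 10.
So marker = -7*infusion_rate - 23.
Solve -7*infusion_rate - 23 = -23: infusion_rate = (-23 + 23) / -7 = 0.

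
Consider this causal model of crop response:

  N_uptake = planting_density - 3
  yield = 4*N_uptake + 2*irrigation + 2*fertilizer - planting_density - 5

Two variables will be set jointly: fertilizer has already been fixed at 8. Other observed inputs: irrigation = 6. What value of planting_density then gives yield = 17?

planting_density = 2

With fertilizer held at 8:
Substituting into the yield equation gives yield = 3*planting_density + 11.
Solve 3*planting_density + 11 = 17: planting_density = (17 - 11) / 3 = 2.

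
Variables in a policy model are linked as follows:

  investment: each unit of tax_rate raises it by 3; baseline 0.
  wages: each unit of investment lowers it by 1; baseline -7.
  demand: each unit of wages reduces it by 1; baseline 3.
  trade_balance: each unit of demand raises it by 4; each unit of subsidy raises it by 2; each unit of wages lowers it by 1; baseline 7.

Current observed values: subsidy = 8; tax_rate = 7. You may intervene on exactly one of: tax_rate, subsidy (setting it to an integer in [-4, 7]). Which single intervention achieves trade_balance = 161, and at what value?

Intervening on tax_rate: trade_balance = 15*tax_rate + 70. Reaching 161 requires tax_rate = 91/15, not an integer.
Intervening on subsidy: with other inputs at their observed values, trade_balance = 2*subsidy + 159. Solving for 161 gives subsidy = 1, within [-4, 7].

set subsidy = 1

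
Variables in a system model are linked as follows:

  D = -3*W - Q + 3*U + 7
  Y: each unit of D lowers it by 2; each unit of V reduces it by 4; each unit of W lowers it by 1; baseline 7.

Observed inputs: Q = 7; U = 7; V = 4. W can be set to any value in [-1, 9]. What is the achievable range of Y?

Substituting into the D equation gives D = -3*W + 21.
Y becomes 5*W - 51.
Linear in W, so extremes are at the endpoints: W = -1 gives Y = -56; W = 9 gives Y = -6.

-56 to -6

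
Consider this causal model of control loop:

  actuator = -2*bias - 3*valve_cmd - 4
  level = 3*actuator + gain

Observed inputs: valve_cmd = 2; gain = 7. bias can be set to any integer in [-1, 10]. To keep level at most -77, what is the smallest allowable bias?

Substituting into the actuator equation gives actuator = -2*bias - 10.
level becomes -6*bias - 23.
Require -6*bias - 23 ≤ -77, so bias ≥ 9.
The smallest integer in [-1, 10] satisfying this is 9.

bias = 9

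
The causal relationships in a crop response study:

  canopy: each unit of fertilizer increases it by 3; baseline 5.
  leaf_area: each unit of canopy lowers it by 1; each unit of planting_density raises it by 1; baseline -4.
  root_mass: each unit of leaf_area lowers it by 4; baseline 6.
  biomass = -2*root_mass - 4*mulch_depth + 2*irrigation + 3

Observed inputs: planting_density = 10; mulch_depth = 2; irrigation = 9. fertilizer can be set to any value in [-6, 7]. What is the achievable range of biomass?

-159 to 153

Substituting into the leaf_area equation gives leaf_area = -3*fertilizer + 1.
Substituting into the root_mass equation gives root_mass = 12*fertilizer + 2.
biomass becomes -24*fertilizer + 9.
Linear in fertilizer, so extremes are at the endpoints: fertilizer = -6 gives biomass = 153; fertilizer = 7 gives biomass = -159.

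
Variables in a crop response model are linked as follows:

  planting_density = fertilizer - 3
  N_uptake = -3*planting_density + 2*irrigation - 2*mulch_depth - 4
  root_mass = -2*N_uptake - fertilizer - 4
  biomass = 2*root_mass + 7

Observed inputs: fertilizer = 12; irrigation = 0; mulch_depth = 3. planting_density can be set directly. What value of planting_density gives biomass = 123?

Intervening on planting_density fixes its value directly, overriding its dependence on fertilizer.
Substituting into the N_uptake equation gives N_uptake = -3*planting_density - 10.
Substituting into the root_mass equation gives root_mass = 6*planting_density + 4.
This gives biomass = 12*planting_density + 15.
Solve 12*planting_density + 15 = 123: planting_density = (123 - 15) / 12 = 9.

planting_density = 9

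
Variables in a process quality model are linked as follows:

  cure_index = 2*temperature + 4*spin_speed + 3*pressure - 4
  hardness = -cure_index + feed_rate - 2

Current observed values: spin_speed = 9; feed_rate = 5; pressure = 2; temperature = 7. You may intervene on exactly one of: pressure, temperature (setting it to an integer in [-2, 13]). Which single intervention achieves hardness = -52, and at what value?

Intervening on pressure: with other inputs at their observed values, hardness = -3*pressure - 43. Solving for -52 gives pressure = 3, within [-2, 13].
Intervening on temperature: hardness = -2*temperature - 35. Reaching -52 requires temperature = 17/2, not an integer.

set pressure = 3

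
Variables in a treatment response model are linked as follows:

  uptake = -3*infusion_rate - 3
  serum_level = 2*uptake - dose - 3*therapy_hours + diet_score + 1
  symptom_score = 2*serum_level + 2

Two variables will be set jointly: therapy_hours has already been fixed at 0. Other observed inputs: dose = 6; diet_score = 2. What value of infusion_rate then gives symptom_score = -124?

With therapy_hours held at 0:
Substituting into the serum_level equation gives serum_level = -6*infusion_rate - 9.
Substituting into the symptom_score equation gives symptom_score = -12*infusion_rate - 16.
Solve -12*infusion_rate - 16 = -124: infusion_rate = (-124 + 16) / -12 = 9.

infusion_rate = 9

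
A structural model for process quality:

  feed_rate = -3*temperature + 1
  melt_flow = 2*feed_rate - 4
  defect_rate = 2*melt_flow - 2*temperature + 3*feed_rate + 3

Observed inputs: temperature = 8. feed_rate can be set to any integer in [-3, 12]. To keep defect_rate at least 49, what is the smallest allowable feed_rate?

Intervening on feed_rate fixes its value directly, overriding its dependence on temperature.
Substituting into the defect_rate equation gives defect_rate = 7*feed_rate - 21.
Require 7*feed_rate - 21 ≥ 49, so feed_rate ≥ 10.
The smallest integer in [-3, 12] satisfying this is 10.

feed_rate = 10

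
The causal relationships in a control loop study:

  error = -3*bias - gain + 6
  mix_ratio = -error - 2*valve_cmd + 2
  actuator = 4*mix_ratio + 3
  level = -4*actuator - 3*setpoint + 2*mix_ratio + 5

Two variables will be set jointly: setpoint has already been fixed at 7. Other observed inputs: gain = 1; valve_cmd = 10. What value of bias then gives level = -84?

With setpoint held at 7:
Substituting into the error equation gives error = -3*bias + 5.
Substituting into the mix_ratio equation gives mix_ratio = 3*bias - 23.
actuator becomes 12*bias - 89.
Substituting into the level equation gives level = -42*bias + 294.
Solve -42*bias + 294 = -84: bias = (-84 - 294) / -42 = 9.

bias = 9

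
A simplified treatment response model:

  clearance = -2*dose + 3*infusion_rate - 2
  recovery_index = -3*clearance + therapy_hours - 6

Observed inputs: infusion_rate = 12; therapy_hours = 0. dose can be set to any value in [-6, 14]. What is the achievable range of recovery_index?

Substituting into the clearance equation gives clearance = -2*dose + 34.
Substituting into the recovery_index equation gives recovery_index = 6*dose - 108.
Linear in dose, so extremes are at the endpoints: dose = -6 gives recovery_index = -144; dose = 14 gives recovery_index = -24.

-144 to -24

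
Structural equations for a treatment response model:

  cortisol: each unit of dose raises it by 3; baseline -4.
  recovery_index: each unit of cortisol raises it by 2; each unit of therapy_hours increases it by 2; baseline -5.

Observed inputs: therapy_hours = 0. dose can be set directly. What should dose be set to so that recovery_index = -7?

dose = 1

Substituting into the recovery_index equation gives recovery_index = 6*dose - 13.
Solve 6*dose - 13 = -7: dose = (-7 + 13) / 6 = 1.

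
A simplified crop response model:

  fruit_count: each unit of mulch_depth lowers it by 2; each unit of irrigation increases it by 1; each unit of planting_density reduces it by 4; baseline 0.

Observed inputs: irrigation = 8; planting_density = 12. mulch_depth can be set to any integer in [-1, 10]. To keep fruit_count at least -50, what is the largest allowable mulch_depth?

Substituting into the fruit_count equation gives fruit_count = -2*mulch_depth - 40.
Require -2*mulch_depth - 40 ≥ -50, so mulch_depth ≤ 5.
The largest integer in [-1, 10] satisfying this is 5.

mulch_depth = 5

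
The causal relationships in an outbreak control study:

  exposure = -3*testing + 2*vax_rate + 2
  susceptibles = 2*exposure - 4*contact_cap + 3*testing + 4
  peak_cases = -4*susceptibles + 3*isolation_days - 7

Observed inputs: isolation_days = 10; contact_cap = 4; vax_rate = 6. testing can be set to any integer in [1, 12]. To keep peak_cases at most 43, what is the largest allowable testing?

Substituting into the exposure equation gives exposure = -3*testing + 14.
This gives susceptibles = -3*testing + 16.
This gives peak_cases = 12*testing - 41.
Require 12*testing - 41 ≤ 43, so testing ≤ 7.
The largest integer in [1, 12] satisfying this is 7.

testing = 7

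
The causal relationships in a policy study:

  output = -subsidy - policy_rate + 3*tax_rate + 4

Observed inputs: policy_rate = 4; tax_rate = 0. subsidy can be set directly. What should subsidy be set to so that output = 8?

subsidy = -8

Substituting into the output equation gives output = -subsidy.
Solve -subsidy = 8: subsidy = 8 / -1 = -8.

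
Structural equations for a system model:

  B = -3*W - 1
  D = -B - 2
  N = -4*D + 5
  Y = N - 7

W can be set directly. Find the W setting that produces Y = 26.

Substituting into the D equation gives D = 3*W - 1.
Substituting into the N equation gives N = -12*W + 9.
Substituting into the Y equation gives Y = -12*W + 2.
Solve -12*W + 2 = 26: W = (26 - 2) / -12 = -2.

W = -2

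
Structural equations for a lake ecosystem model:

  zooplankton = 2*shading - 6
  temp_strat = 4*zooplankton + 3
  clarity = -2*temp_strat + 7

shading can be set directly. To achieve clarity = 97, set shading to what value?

Substituting into the temp_strat equation gives temp_strat = 8*shading - 21.
So clarity = -16*shading + 49.
Solve -16*shading + 49 = 97: shading = (97 - 49) / -16 = -3.

shading = -3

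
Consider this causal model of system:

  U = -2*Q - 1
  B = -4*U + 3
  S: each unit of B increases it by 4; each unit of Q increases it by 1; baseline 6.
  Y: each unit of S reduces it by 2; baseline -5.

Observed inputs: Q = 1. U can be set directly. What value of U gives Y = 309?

U = 11

Intervening on U fixes its value directly, overriding its dependence on Q.
Substituting into the S equation gives S = -16*U + 19.
Substituting into the Y equation gives Y = 32*U - 43.
Solve 32*U - 43 = 309: U = (309 + 43) / 32 = 11.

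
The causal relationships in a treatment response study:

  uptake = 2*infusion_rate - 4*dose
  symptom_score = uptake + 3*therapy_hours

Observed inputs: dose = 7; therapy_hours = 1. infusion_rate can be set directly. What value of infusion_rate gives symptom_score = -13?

Substituting into the uptake equation gives uptake = 2*infusion_rate - 28.
This gives symptom_score = 2*infusion_rate - 25.
Solve 2*infusion_rate - 25 = -13: infusion_rate = (-13 + 25) / 2 = 6.

infusion_rate = 6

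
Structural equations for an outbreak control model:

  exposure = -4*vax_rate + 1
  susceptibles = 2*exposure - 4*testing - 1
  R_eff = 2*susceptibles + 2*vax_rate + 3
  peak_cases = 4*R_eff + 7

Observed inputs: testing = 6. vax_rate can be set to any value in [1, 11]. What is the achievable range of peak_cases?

Substituting into the susceptibles equation gives susceptibles = -8*vax_rate - 23.
Substituting into the R_eff equation gives R_eff = -14*vax_rate - 43.
Substituting into the peak_cases equation gives peak_cases = -56*vax_rate - 165.
Linear in vax_rate, so extremes are at the endpoints: vax_rate = 1 gives peak_cases = -221; vax_rate = 11 gives peak_cases = -781.

-781 to -221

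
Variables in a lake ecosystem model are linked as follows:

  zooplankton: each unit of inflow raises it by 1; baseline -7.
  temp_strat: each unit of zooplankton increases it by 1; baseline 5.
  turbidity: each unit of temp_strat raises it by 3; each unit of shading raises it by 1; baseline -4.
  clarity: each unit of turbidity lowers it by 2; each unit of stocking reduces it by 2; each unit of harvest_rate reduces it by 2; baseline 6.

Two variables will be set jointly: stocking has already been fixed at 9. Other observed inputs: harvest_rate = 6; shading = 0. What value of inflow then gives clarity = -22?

With stocking held at 9:
Substituting into the temp_strat equation gives temp_strat = inflow - 2.
This gives turbidity = 3*inflow - 10.
This gives clarity = -6*inflow - 4.
Solve -6*inflow - 4 = -22: inflow = (-22 + 4) / -6 = 3.

inflow = 3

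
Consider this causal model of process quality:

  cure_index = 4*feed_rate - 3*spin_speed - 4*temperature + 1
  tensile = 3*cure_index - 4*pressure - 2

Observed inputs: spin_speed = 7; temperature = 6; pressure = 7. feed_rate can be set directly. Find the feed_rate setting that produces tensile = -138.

Substituting into the cure_index equation gives cure_index = 4*feed_rate - 44.
This gives tensile = 12*feed_rate - 162.
Solve 12*feed_rate - 162 = -138: feed_rate = (-138 + 162) / 12 = 2.

feed_rate = 2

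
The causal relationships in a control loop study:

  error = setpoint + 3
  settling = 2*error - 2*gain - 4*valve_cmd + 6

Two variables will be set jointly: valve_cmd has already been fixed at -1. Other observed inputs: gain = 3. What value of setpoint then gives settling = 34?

setpoint = 12

With valve_cmd held at -1:
Substituting into the settling equation gives settling = 2*setpoint + 10.
Solve 2*setpoint + 10 = 34: setpoint = (34 - 10) / 2 = 12.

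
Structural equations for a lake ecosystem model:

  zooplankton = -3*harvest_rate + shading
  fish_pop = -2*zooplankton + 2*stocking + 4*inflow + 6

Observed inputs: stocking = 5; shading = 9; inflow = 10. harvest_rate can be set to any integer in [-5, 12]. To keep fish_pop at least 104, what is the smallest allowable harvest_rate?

harvest_rate = 11

Substituting into the zooplankton equation gives zooplankton = -3*harvest_rate + 9.
Substituting into the fish_pop equation gives fish_pop = 6*harvest_rate + 38.
Require 6*harvest_rate + 38 ≥ 104, so harvest_rate ≥ 11.
The smallest integer in [-5, 12] satisfying this is 11.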